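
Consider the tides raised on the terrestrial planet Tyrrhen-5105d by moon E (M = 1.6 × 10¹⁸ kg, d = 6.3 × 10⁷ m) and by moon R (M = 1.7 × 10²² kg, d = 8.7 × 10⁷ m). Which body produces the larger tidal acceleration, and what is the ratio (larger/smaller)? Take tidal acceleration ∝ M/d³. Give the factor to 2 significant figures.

Moon R, by a factor of ≈ 4000

Tidal acceleration ∝ M/d³, so compare M/d³ for each.
Moon E: (1.6 × 10¹⁸) / (6.3 × 10⁷)³ = 6.399 × 10⁻⁶
Moon R: (1.7 × 10²²) / (8.7 × 10⁷)³ = 2.582 × 10⁻²
Ratio (larger/smaller) = 4000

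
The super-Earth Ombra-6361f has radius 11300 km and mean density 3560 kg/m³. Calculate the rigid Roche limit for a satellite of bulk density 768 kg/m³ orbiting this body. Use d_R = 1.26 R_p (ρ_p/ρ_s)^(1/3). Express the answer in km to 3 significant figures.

23700 km

d_R = 1.26 × 11300 km × (3560/768)^(1/3)
    = 23700 km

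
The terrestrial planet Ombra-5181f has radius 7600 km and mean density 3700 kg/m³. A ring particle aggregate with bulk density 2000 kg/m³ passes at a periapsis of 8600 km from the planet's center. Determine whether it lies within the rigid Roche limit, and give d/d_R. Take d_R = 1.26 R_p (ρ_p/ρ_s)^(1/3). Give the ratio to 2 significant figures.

d_R = 1.26 × (7600 km) × (3700/2000)^(1/3) = 11760 km
d/d_R = (8600) / (11760) = 0.73
Since d/d_R < 1, the body is inside the Roche limit.

inside; d/d_R ≈ 0.73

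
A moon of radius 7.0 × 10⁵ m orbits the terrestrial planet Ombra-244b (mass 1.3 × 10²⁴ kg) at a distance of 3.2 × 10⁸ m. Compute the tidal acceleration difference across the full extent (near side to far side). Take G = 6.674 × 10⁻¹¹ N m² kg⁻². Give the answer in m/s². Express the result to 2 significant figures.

7.4 × 10⁻⁶ m/s²

Δa = 4GMr/d³
   = 4 × (6.674 × 10⁻¹¹) × (1.3 × 10²⁴) × (7.0 × 10⁵) / (3.2 × 10⁸)³
   = 7.4 × 10⁻⁶ m/s²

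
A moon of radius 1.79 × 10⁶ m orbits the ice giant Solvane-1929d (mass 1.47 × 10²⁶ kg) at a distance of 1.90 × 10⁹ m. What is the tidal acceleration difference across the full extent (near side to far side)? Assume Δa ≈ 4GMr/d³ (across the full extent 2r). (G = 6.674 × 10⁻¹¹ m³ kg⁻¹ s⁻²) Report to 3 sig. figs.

1.02 × 10⁻⁵ m/s²

Δg = 4GMr/d³
   = 4 × (6.674 × 10⁻¹¹) × (1.47 × 10²⁶) × (1.79 × 10⁶) / (1.90 × 10⁹)³
   = 1.02 × 10⁻⁵ m/s²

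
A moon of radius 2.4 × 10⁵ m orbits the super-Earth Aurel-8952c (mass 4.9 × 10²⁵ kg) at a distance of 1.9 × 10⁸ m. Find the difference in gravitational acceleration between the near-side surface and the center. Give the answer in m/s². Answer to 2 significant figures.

2.3 × 10⁻⁴ m/s²

a_tidal = 2GMr/d³
        = 2 × (6.674 × 10⁻¹¹) × (4.9 × 10²⁵) × (2.4 × 10⁵) / (1.9 × 10⁸)³
        = 2.3 × 10⁻⁴ m/s²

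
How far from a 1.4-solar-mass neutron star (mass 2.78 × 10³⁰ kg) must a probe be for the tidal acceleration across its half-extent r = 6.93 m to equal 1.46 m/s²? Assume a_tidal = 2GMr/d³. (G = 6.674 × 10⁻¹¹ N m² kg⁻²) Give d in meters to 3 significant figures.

2GMr/d³ = a_tidal  ⇒  d = (2GMr / a_tidal)^(1/3)
d = (2 × 6.674×10⁻¹¹ × (2.78 × 10³⁰) × (6.93) / (1.46))^(1/3)
  = 1.21 × 10⁷ m

1.21 × 10⁷ m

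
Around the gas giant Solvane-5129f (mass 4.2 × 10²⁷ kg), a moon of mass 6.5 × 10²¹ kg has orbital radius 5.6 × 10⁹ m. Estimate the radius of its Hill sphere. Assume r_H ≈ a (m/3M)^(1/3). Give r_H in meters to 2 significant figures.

r_H ≈ a (m/3M)^(1/3)
    = (5.6 × 10⁹) × (6.5 × 10²¹ / (3 × 4.2 × 10²⁷))^(1/3)
    = 4.5 × 10⁷ m

4.5 × 10⁷ m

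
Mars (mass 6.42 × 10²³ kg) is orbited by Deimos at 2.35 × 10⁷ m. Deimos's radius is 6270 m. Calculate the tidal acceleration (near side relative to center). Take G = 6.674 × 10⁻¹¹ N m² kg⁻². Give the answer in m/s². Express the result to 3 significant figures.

Differencing GM/(d−r)² and GM/d² to first order in r/d gives 2GMr/d³.
Δa = 2GMr/d³
   = 2 × (6.674 × 10⁻¹¹) × (6.42 × 10²³) × (6270) / (2.35 × 10⁷)³
   = 4.14 × 10⁻⁵ m/s²

4.14 × 10⁻⁵ m/s²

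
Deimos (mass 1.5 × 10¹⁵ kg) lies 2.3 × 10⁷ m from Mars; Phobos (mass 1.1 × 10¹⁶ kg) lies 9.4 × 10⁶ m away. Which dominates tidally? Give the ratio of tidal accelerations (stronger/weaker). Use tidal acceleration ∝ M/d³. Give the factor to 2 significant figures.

Phobos, by a factor of ≈ 110

Tidal stretch scales as M/d³; compute that for each body.
Deimos: (1.5 × 10¹⁵) / (2.3 × 10⁷)³ = 1.233 × 10⁻⁷
Phobos: (1.1 × 10¹⁶) / (9.4 × 10⁶)³ = 1.324 × 10⁻⁵
Ratio (larger/smaller) = 110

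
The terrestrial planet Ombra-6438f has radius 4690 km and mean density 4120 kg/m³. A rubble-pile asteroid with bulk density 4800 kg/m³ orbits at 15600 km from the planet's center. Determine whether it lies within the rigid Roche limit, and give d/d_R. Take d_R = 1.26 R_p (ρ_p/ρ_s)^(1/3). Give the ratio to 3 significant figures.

outside; d/d_R ≈ 2.78

d_R = 1.26 × (4690 km) × (4120/4800)^(1/3) = 5616 km
d/d_R = (15600) / (5616) = 2.78
Since d/d_R > 1, the body is outside the Roche limit.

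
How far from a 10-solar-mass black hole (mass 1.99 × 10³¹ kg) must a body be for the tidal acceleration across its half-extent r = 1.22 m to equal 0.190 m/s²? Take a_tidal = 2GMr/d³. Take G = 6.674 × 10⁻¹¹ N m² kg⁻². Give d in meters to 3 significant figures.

2.57 × 10⁷ m

2GMr/d³ = a_tidal  ⇒  d = (2GMr / a_tidal)^(1/3)
d = (2 × 6.674×10⁻¹¹ × (1.99 × 10³¹) × (1.22) / (0.190))^(1/3)
  = 2.57 × 10⁷ m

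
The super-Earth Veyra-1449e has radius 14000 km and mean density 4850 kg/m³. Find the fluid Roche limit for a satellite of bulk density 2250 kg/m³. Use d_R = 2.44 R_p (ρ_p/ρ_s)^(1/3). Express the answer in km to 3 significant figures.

d_R = 2.44 × 14000 km × (4850/2250)^(1/3)
    = 44100 km

44100 km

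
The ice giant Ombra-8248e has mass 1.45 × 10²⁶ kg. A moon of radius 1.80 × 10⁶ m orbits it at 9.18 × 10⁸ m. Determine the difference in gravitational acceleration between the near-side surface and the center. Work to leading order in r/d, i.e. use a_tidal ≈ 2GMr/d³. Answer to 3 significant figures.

4.50 × 10⁻⁵ m/s²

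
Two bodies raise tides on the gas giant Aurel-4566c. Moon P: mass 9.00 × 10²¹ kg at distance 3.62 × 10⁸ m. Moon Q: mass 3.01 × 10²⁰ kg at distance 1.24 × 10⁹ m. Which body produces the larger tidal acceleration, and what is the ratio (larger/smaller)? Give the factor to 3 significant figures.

Tidal acceleration ∝ M/d³, so compare M/d³ for each.
Moon P: (9.00 × 10²¹) / (3.62 × 10⁸)³ = 1.897 × 10⁻⁴
Moon Q: (3.01 × 10²⁰) / (1.24 × 10⁹)³ = 1.579 × 10⁻⁷
Ratio (larger/smaller) = 1200

Moon P, by a factor of ≈ 1200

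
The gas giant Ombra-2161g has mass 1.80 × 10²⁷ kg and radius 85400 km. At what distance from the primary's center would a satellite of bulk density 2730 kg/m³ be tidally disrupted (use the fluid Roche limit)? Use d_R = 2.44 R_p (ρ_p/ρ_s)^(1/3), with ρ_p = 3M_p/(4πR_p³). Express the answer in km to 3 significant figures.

ρ_p = 3M_p/(4πR_p³) = 3 × (1.80 × 10²⁷) / (4π × (8.54 × 10⁷ m)³) = 690 kg/m³
d_R = 2.44 × 85400 km × (690/2730)^(1/3)
    = 1.32 × 10⁵ km

1.32 × 10⁵ km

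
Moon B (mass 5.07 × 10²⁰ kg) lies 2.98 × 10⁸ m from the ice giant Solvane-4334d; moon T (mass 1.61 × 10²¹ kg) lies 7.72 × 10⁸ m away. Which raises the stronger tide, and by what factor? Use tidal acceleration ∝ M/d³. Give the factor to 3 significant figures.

Moon B, by a factor of ≈ 5.48

The tide-raising term goes as M/d³ (the gradient of a 1/d² field).
Moon B: (5.07 × 10²⁰) / (2.98 × 10⁸)³ = 1.916 × 10⁻⁵
Moon T: (1.61 × 10²¹) / (7.72 × 10⁸)³ = 3.499 × 10⁻⁶
Ratio (larger/smaller) = 5.48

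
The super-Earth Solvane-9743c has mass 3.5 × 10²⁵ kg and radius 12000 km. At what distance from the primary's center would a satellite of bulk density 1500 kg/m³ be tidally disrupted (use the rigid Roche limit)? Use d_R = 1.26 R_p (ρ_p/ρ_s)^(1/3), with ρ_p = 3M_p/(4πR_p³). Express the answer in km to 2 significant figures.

ρ_p = 3M_p/(4πR_p³) = 3 × (3.5 × 10²⁵) / (4π × (1.2 × 10⁷ m)³) = 4800 kg/m³
d_R = 1.26 × 12000 km × (4800/1500)^(1/3)
    = 22000 km

22000 km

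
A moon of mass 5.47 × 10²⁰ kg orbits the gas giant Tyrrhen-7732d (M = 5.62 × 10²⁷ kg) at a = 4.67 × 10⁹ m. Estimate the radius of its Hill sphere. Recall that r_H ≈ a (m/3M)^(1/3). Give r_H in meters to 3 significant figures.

1.49 × 10⁷ m

r_H ≈ a (m/3M)^(1/3)
    = (4.67 × 10⁹) × (5.47 × 10²⁰ / (3 × 5.62 × 10²⁷))^(1/3)
    = 1.49 × 10⁷ m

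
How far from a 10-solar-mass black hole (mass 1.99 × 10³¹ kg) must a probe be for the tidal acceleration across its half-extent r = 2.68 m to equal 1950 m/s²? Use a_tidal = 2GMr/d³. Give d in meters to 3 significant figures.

1.54 × 10⁶ m

2GMr/d³ = a_tidal  ⇒  d = (2GMr / a_tidal)^(1/3)
d = (2 × 6.674×10⁻¹¹ × (1.99 × 10³¹) × (2.68) / (1950))^(1/3)
  = 1.54 × 10⁶ m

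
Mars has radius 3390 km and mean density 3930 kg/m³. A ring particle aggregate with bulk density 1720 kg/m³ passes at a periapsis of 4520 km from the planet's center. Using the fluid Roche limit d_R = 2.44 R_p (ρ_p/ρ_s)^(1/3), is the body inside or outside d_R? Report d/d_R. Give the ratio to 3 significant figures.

d_R = 2.44 × (3390 km) × (3930/1720)^(1/3) = 10890 km
d/d_R = (4520) / (10890) = 0.415
Since d/d_R < 1, the body is inside the Roche limit.

inside; d/d_R ≈ 0.415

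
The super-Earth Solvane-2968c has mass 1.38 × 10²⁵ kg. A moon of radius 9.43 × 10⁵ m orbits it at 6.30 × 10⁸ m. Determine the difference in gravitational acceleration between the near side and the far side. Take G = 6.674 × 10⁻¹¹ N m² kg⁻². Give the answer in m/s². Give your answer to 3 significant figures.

1.39 × 10⁻⁵ m/s²

Differencing GM/(d−r)² and GM/(d+r)² to first order in r/d gives 4GMr/d³.
Δa = 4GMr/d³
   = 4 × (6.674 × 10⁻¹¹) × (1.38 × 10²⁵) × (9.43 × 10⁵) / (6.30 × 10⁸)³
   = 1.39 × 10⁻⁵ m/s²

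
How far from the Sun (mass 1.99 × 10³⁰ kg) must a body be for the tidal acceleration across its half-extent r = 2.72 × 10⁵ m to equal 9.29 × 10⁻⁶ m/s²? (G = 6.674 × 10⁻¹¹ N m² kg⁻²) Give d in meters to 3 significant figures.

2GMr/d³ = a_tidal  ⇒  d = (2GMr / a_tidal)^(1/3)
d = (2 × 6.674×10⁻¹¹ × (1.99 × 10³⁰) × (2.72 × 10⁵) / (9.29 × 10⁻⁶))^(1/3)
  = 1.98 × 10¹⁰ m

1.98 × 10¹⁰ m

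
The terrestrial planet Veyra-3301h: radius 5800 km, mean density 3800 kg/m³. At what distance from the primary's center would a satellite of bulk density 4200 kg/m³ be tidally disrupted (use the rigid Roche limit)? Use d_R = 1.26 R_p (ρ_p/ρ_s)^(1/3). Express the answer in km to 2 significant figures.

d_R = 1.26 × 5800 km × (3800/4200)^(1/3)
    = 7100 km

7100 km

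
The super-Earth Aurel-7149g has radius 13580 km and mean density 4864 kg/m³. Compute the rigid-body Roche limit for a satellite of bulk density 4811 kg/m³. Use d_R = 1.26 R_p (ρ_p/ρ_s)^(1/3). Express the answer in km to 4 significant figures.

17170 km

d_R = 1.26 × 13580 km × (4864/4811)^(1/3)
    = 17170 km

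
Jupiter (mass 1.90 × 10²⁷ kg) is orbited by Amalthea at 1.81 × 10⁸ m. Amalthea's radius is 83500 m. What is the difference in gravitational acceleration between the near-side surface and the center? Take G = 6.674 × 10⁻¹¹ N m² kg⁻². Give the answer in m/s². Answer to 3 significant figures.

3.57 × 10⁻³ m/s²

Δa = 2GMr/d³
   = 2 × (6.674 × 10⁻¹¹) × (1.90 × 10²⁷) × (83500) / (1.81 × 10⁸)³
   = 3.57 × 10⁻³ m/s²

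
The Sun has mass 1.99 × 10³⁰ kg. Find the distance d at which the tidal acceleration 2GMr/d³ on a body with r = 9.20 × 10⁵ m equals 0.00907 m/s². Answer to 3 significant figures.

2GMr/d³ = a_tidal  ⇒  d = (2GMr / a_tidal)^(1/3)
d = (2 × 6.674×10⁻¹¹ × (1.99 × 10³⁰) × (9.20 × 10⁵) / (0.00907))^(1/3)
  = 3.00 × 10⁹ m

3.00 × 10⁹ m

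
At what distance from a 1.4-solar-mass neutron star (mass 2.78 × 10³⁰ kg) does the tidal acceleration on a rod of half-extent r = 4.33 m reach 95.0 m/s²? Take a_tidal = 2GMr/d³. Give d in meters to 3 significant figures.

2GMr/d³ = a_tidal  ⇒  d = (2GMr / a_tidal)^(1/3)
d = (2 × 6.674×10⁻¹¹ × (2.78 × 10³⁰) × (4.33) / (95.0))^(1/3)
  = 2.57 × 10⁶ m

2.57 × 10⁶ m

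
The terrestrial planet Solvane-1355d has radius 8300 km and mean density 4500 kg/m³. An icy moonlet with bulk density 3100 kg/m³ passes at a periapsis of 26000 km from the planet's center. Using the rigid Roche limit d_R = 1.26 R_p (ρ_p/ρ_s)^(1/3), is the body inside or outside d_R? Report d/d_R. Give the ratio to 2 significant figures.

d_R = 1.26 × (8300 km) × (4500/3100)^(1/3) = 11840 km
d/d_R = (26000) / (11840) = 2.2
Since d/d_R > 1, the body is outside the Roche limit.

outside; d/d_R ≈ 2.2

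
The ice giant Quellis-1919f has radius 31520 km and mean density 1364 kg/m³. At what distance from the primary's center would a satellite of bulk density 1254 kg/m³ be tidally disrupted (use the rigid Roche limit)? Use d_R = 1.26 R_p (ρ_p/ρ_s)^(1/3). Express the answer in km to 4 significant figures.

d_R = 1.26 × 31520 km × (1364/1254)^(1/3)
    = 40840 km

40840 km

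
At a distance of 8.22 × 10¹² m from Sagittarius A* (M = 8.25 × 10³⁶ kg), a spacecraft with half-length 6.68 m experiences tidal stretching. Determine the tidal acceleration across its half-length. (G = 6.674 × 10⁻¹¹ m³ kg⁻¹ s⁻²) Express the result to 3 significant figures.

Δa = 2GMr/d³
   = 2 × (6.674 × 10⁻¹¹) × (8.25 × 10³⁶) × (6.68) / (8.22 × 10¹²)³
   = 1.32 × 10⁻¹¹ m/s²

1.32 × 10⁻¹¹ m/s²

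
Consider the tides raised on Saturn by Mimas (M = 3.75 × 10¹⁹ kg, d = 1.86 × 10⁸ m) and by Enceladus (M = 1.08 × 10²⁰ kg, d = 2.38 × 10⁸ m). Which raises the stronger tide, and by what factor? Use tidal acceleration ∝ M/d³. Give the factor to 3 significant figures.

Enceladus, by a factor of ≈ 1.37

The tide-raising term goes as M/d³ (the gradient of a 1/d² field).
Mimas: (3.75 × 10¹⁹) / (1.86 × 10⁸)³ = 5.828 × 10⁻⁶
Enceladus: (1.08 × 10²⁰) / (2.38 × 10⁸)³ = 8.011 × 10⁻⁶
Ratio (larger/smaller) = 1.37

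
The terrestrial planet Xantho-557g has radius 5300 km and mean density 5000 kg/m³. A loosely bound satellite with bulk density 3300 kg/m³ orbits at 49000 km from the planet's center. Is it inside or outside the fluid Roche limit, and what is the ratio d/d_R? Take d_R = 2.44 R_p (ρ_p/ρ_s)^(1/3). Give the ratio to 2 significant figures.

outside; d/d_R ≈ 3.3

d_R = 2.44 × (5300 km) × (5000/3300)^(1/3) = 14850 km
d/d_R = (49000) / (14850) = 3.3
Since d/d_R > 1, the body is outside the Roche limit.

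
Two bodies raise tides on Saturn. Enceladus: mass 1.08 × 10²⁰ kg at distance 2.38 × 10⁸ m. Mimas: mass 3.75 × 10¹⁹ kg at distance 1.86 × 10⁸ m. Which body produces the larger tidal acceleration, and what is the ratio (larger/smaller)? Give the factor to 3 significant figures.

Enceladus, by a factor of ≈ 1.37

Tidal stretch scales as M/d³; compute that for each body.
Enceladus: (1.08 × 10²⁰) / (2.38 × 10⁸)³ = 8.011 × 10⁻⁶
Mimas: (3.75 × 10¹⁹) / (1.86 × 10⁸)³ = 5.828 × 10⁻⁶
Ratio (larger/smaller) = 1.37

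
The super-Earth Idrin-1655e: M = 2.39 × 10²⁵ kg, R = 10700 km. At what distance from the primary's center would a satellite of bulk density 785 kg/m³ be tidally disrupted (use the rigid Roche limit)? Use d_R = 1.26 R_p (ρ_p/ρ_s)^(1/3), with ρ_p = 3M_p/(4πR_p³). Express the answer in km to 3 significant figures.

24400 km

ρ_p = 3M_p/(4πR_p³) = 3 × (2.39 × 10²⁵) / (4π × (1.07 × 10⁷ m)³) = 4660 kg/m³
d_R = 1.26 × 10700 km × (4660/785)^(1/3)
    = 24400 km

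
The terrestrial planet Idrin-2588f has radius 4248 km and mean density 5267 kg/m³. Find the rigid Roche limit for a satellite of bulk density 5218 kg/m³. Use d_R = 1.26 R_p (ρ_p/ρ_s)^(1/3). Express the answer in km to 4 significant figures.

d_R = 1.26 × 4248 km × (5267/5218)^(1/3)
    = 5369 km

5369 km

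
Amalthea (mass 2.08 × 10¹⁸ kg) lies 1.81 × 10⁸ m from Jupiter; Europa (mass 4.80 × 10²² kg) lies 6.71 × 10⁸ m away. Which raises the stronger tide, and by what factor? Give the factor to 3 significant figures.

Europa, by a factor of ≈ 453

The tide-raising term goes as M/d³ (the gradient of a 1/d² field).
Amalthea: (2.08 × 10¹⁸) / (1.81 × 10⁸)³ = 3.508 × 10⁻⁷
Europa: (4.80 × 10²²) / (6.71 × 10⁸)³ = 1.589 × 10⁻⁴
Ratio (larger/smaller) = 453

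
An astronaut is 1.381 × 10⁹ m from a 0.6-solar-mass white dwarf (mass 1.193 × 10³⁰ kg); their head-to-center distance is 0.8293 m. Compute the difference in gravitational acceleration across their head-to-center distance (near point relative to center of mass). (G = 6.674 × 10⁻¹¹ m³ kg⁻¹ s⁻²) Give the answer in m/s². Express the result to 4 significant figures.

Since r ≪ d, expand the inverse-square field across one radius to get the leading 2GMr/d³ term.
Δg = 2GMr/d³
   = 2 × (6.674 × 10⁻¹¹) × (1.193 × 10³⁰) × (0.8293) / (1.381 × 10⁹)³
   = 5.014 × 10⁻⁸ m/s²

5.014 × 10⁻⁸ m/s²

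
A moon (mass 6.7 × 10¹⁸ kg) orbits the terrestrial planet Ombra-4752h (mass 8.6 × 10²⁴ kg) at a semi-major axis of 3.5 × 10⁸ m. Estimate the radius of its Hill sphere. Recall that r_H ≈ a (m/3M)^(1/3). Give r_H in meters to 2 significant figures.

r_H ≈ a (m/3M)^(1/3)
    = (3.5 × 10⁸) × (6.7 × 10¹⁸ / (3 × 8.6 × 10²⁴))^(1/3)
    = 2.2 × 10⁶ m

2.2 × 10⁶ m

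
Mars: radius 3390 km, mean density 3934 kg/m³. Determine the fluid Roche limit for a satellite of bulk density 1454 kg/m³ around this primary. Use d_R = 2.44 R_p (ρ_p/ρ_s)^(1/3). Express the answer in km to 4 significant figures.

11530 km

d_R = 2.44 × 3390 km × (3934/1454)^(1/3)
    = 11530 km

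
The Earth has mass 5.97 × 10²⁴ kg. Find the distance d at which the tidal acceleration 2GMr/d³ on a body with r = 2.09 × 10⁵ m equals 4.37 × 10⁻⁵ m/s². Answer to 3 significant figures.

2GMr/d³ = a_tidal  ⇒  d = (2GMr / a_tidal)^(1/3)
d = (2 × 6.674×10⁻¹¹ × (5.97 × 10²⁴) × (2.09 × 10⁵) / (4.37 × 10⁻⁵))^(1/3)
  = 1.56 × 10⁸ m

1.56 × 10⁸ m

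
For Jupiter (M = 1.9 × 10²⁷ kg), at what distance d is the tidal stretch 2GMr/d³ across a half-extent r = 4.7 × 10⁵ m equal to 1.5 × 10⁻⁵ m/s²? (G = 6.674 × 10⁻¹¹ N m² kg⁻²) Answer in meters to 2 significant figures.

2.0 × 10⁹ m

2GMr/d³ = a_tidal  ⇒  d = (2GMr / a_tidal)^(1/3)
d = (2 × 6.674×10⁻¹¹ × (1.9 × 10²⁷) × (4.7 × 10⁵) / (1.5 × 10⁻⁵))^(1/3)
  = 2.0 × 10⁹ m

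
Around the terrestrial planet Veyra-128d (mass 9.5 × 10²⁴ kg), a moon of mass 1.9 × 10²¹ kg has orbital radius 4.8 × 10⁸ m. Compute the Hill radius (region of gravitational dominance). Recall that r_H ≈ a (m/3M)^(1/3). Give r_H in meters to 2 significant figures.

1.9 × 10⁷ m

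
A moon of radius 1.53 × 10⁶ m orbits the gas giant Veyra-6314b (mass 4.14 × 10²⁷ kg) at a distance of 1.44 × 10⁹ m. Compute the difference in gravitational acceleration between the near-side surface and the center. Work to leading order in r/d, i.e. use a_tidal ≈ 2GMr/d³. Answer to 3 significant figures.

2.83 × 10⁻⁴ m/s²

Δg = 2GMr/d³
   = 2 × (6.674 × 10⁻¹¹) × (4.14 × 10²⁷) × (1.53 × 10⁶) / (1.44 × 10⁹)³
   = 2.83 × 10⁻⁴ m/s²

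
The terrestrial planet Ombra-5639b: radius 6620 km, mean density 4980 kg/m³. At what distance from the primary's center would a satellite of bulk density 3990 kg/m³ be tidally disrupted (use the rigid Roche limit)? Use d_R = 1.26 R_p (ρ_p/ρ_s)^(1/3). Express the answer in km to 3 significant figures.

8980 km

d_R = 1.26 × 6620 km × (4980/3990)^(1/3)
    = 8980 km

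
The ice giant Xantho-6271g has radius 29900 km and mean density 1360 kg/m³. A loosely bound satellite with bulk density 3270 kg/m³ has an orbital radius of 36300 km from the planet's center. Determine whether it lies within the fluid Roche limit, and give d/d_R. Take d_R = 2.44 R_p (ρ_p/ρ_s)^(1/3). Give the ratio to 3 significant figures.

inside; d/d_R ≈ 0.667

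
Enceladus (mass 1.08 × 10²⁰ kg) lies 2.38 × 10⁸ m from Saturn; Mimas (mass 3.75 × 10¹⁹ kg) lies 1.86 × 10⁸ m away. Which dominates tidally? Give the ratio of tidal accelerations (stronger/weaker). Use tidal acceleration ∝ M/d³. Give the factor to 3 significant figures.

Tidal stretch scales as M/d³; compute that for each body.
Enceladus: (1.08 × 10²⁰) / (2.38 × 10⁸)³ = 8.011 × 10⁻⁶
Mimas: (3.75 × 10¹⁹) / (1.86 × 10⁸)³ = 5.828 × 10⁻⁶
Ratio (larger/smaller) = 1.37

Enceladus, by a factor of ≈ 1.37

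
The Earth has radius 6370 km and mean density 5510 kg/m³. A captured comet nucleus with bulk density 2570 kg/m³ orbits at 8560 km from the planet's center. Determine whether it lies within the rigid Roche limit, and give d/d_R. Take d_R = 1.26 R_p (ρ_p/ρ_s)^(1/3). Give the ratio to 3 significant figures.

d_R = 1.26 × (6370 km) × (5510/2570)^(1/3) = 10350 km
d/d_R = (8560) / (10350) = 0.827
Since d/d_R < 1, the body is inside the Roche limit.

inside; d/d_R ≈ 0.827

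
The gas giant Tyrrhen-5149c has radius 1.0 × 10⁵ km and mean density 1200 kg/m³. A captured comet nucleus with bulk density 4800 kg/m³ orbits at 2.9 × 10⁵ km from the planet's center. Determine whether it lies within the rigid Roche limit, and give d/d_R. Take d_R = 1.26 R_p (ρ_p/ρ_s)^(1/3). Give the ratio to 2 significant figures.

d_R = 1.26 × (1.0 × 10⁵ km) × (1200/4800)^(1/3) = 79380 km
d/d_R = (2.9 × 10⁵) / (79380) = 3.7
Since d/d_R > 1, the body is outside the Roche limit.

outside; d/d_R ≈ 3.7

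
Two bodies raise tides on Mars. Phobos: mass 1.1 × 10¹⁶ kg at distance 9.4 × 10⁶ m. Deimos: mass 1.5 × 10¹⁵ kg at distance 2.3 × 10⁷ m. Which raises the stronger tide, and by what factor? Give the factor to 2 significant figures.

Tidal stretch scales as M/d³; compute that for each body.
Phobos: (1.1 × 10¹⁶) / (9.4 × 10⁶)³ = 1.324 × 10⁻⁵
Deimos: (1.5 × 10¹⁵) / (2.3 × 10⁷)³ = 1.233 × 10⁻⁷
Ratio (larger/smaller) = 110

Phobos, by a factor of ≈ 110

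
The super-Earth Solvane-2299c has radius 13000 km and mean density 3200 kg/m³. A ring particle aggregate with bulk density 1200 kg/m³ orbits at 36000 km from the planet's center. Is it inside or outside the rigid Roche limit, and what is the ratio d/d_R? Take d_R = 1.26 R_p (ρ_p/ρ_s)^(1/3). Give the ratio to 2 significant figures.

d_R = 1.26 × (13000 km) × (3200/1200)^(1/3) = 22710 km
d/d_R = (36000) / (22710) = 1.6
Since d/d_R > 1, the body is outside the Roche limit.

outside; d/d_R ≈ 1.6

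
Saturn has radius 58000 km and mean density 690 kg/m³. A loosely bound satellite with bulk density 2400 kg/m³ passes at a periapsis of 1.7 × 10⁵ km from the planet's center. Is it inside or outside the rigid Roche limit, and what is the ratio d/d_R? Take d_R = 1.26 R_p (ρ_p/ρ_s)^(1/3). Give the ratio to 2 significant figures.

d_R = 1.26 × (58000 km) × (690/2400)^(1/3) = 48230 km
d/d_R = (1.7 × 10⁵) / (48230) = 3.5
Since d/d_R > 1, the body is outside the Roche limit.

outside; d/d_R ≈ 3.5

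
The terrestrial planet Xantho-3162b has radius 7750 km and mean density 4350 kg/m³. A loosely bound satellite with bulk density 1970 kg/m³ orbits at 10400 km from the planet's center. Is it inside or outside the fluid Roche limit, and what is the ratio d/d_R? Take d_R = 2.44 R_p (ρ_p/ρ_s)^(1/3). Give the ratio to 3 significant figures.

inside; d/d_R ≈ 0.422

d_R = 2.44 × (7750 km) × (4350/1970)^(1/3) = 24620 km
d/d_R = (10400) / (24620) = 0.422
Since d/d_R < 1, the body is inside the Roche limit.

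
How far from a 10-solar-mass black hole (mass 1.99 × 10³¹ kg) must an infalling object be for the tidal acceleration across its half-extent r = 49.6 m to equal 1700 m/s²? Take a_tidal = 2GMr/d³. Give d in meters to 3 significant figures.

4.26 × 10⁶ m

2GMr/d³ = a_tidal  ⇒  d = (2GMr / a_tidal)^(1/3)
d = (2 × 6.674×10⁻¹¹ × (1.99 × 10³¹) × (49.6) / (1700))^(1/3)
  = 4.26 × 10⁶ m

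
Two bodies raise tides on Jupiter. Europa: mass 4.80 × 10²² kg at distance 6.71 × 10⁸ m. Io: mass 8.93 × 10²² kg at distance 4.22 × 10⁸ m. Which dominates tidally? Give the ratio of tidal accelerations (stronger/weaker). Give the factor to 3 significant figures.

Io, by a factor of ≈ 7.48

Compare M/d³ for the two perturbers:
Europa: (4.80 × 10²²) / (6.71 × 10⁸)³ = 1.589 × 10⁻⁴
Io: (8.93 × 10²²) / (4.22 × 10⁸)³ = 1.188 × 10⁻³
Ratio (larger/smaller) = 7.48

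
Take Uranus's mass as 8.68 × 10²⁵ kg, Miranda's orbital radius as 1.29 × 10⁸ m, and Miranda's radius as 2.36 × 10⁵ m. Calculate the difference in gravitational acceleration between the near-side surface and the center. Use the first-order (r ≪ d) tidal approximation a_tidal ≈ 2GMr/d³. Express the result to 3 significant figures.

1.27 × 10⁻³ m/s²

Δa = 2GMr/d³
   = 2 × (6.674 × 10⁻¹¹) × (8.68 × 10²⁵) × (2.36 × 10⁵) / (1.29 × 10⁸)³
   = 1.27 × 10⁻³ m/s²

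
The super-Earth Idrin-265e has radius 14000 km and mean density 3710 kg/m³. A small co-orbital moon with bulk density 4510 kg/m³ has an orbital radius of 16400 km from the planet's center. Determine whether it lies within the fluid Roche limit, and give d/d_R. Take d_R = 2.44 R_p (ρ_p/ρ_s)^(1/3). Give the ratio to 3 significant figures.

inside; d/d_R ≈ 0.512

d_R = 2.44 × (14000 km) × (3710/4510)^(1/3) = 32010 km
d/d_R = (16400) / (32010) = 0.512
Since d/d_R < 1, the body is inside the Roche limit.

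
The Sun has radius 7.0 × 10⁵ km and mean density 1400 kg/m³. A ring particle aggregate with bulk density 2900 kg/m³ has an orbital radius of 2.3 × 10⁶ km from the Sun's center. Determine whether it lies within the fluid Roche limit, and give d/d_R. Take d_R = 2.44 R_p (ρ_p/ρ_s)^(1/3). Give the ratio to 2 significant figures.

outside; d/d_R ≈ 1.7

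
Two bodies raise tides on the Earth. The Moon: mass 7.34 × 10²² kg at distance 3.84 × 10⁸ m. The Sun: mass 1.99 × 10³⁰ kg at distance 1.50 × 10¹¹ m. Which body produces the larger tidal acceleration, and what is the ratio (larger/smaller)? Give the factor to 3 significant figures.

Tidal stretch scales as M/d³; compute that for each body.
The Moon: (7.34 × 10²²) / (3.84 × 10⁸)³ = 1.296 × 10⁻³
The Sun: (1.99 × 10³⁰) / (1.50 × 10¹¹)³ = 5.896 × 10⁻⁴
Ratio (larger/smaller) = 2.20

The Moon, by a factor of ≈ 2.20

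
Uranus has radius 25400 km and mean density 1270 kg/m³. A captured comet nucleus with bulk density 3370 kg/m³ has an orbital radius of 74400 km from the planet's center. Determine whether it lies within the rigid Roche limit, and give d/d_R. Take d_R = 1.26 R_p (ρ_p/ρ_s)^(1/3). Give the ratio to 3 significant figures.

d_R = 1.26 × (25400 km) × (1270/3370)^(1/3) = 23120 km
d/d_R = (74400) / (23120) = 3.22
Since d/d_R > 1, the body is outside the Roche limit.

outside; d/d_R ≈ 3.22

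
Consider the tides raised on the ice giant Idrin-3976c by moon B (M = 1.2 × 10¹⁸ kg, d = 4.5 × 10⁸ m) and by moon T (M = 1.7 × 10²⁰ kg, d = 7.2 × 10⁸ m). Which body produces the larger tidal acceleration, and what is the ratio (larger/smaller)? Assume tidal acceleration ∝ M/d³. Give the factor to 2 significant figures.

Tidal acceleration ∝ M/d³, so compare M/d³ for each.
Moon B: (1.2 × 10¹⁸) / (4.5 × 10⁸)³ = 1.317 × 10⁻⁸
Moon T: (1.7 × 10²⁰) / (7.2 × 10⁸)³ = 4.555 × 10⁻⁷
Ratio (larger/smaller) = 35

Moon T, by a factor of ≈ 35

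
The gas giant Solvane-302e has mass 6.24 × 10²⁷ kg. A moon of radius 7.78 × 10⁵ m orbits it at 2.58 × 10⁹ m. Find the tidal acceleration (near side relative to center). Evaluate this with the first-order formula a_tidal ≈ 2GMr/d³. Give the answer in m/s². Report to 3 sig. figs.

a_tidal = 2GMr/d³
        = 2 × (6.674 × 10⁻¹¹) × (6.24 × 10²⁷) × (7.78 × 10⁵) / (2.58 × 10⁹)³
        = 3.77 × 10⁻⁵ m/s²

3.77 × 10⁻⁵ m/s²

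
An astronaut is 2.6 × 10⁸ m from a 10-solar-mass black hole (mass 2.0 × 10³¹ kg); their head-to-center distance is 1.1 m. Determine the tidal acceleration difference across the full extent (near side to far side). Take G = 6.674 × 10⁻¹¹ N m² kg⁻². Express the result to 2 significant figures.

3.3 × 10⁻⁴ m/s²

Δg = 4GMr/d³
   = 4 × (6.674 × 10⁻¹¹) × (2.0 × 10³¹) × (1.1) / (2.6 × 10⁸)³
   = 3.3 × 10⁻⁴ m/s²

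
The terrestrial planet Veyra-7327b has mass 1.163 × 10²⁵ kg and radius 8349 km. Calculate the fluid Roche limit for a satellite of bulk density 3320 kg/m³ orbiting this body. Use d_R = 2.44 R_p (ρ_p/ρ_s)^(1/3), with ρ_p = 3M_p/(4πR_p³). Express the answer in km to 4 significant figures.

ρ_p = 3M_p/(4πR_p³) = 3 × (1.163 × 10²⁵) / (4π × (8.349 × 10⁶ m)³) = 4771 kg/m³
d_R = 2.44 × 8349 km × (4771/3320)^(1/3)
    = 22990 km

22990 km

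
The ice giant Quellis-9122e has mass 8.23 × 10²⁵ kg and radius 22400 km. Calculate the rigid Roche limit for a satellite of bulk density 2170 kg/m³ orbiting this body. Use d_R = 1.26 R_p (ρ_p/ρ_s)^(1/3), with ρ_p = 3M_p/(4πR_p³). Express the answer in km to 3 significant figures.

26300 km

ρ_p = 3M_p/(4πR_p³) = 3 × (8.23 × 10²⁵) / (4π × (2.24 × 10⁷ m)³) = 1750 kg/m³
d_R = 1.26 × 22400 km × (1750/2170)^(1/3)
    = 26300 km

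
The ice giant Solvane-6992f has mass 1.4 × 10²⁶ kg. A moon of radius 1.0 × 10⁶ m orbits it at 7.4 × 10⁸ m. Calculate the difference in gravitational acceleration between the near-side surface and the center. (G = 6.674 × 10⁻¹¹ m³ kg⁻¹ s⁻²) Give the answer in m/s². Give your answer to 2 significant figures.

Since r ≪ d, expand the inverse-square field across one radius to get the leading 2GMr/d³ term.
a_tidal = 2GMr/d³
        = 2 × (6.674 × 10⁻¹¹) × (1.4 × 10²⁶) × (1.0 × 10⁶) / (7.4 × 10⁸)³
        = 4.6 × 10⁻⁵ m/s²

4.6 × 10⁻⁵ m/s²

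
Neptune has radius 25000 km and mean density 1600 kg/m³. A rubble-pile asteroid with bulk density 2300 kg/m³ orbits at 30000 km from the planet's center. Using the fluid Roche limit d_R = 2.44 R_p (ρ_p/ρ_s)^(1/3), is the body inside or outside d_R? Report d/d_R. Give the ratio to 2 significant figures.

inside; d/d_R ≈ 0.56

d_R = 2.44 × (25000 km) × (1600/2300)^(1/3) = 54050 km
d/d_R = (30000) / (54050) = 0.56
Since d/d_R < 1, the body is inside the Roche limit.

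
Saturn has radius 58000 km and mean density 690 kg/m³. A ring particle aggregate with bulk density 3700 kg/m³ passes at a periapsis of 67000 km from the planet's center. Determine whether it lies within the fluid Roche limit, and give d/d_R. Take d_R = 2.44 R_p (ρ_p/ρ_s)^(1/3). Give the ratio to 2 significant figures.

inside; d/d_R ≈ 0.83

d_R = 2.44 × (58000 km) × (690/3700)^(1/3) = 80850 km
d/d_R = (67000) / (80850) = 0.83
Since d/d_R < 1, the body is inside the Roche limit.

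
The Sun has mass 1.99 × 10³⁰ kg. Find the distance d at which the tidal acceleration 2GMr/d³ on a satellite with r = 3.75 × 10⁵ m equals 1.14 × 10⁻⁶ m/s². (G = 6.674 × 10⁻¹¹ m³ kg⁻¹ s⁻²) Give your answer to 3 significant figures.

4.44 × 10¹⁰ m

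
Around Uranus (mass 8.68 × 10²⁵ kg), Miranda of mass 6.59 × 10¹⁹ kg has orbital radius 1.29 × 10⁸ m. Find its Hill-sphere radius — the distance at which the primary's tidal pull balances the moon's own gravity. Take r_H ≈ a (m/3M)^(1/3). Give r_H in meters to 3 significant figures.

r_H ≈ a (m/3M)^(1/3)
    = (1.29 × 10⁸) × (6.59 × 10¹⁹ / (3 × 8.68 × 10²⁵))^(1/3)
    = 8.16 × 10⁵ m

8.16 × 10⁵ m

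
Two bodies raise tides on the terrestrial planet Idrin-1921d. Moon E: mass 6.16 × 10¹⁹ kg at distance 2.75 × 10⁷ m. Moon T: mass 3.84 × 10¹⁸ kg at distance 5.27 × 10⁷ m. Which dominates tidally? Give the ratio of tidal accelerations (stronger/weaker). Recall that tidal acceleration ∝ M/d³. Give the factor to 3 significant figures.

Moon E, by a factor of ≈ 113

Tidal acceleration ∝ M/d³, so compare M/d³ for each.
Moon E: (6.16 × 10¹⁹) / (2.75 × 10⁷)³ = 2.962 × 10⁻³
Moon T: (3.84 × 10¹⁸) / (5.27 × 10⁷)³ = 2.624 × 10⁻⁵
Ratio (larger/smaller) = 113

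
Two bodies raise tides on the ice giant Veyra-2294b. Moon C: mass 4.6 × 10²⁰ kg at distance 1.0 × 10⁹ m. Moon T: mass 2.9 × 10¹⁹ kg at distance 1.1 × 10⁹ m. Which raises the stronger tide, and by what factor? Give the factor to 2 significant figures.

Moon C, by a factor of ≈ 21

Tidal stretch scales as M/d³; compute that for each body.
Moon C: (4.6 × 10²⁰) / (1.0 × 10⁹)³ = 4.600 × 10⁻⁷
Moon T: (2.9 × 10¹⁹) / (1.1 × 10⁹)³ = 2.179 × 10⁻⁸
Ratio (larger/smaller) = 21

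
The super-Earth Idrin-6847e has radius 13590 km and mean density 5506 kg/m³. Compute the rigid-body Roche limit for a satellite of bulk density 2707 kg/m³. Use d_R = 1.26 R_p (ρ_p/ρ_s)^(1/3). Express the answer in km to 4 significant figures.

d_R = 1.26 × 13590 km × (5506/2707)^(1/3)
    = 21700 km

21700 km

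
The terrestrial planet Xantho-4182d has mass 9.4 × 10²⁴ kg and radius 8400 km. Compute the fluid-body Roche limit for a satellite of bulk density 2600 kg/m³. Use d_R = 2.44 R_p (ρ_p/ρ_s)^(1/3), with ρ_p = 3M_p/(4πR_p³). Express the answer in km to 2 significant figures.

23000 km

ρ_p = 3M_p/(4πR_p³) = 3 × (9.4 × 10²⁴) / (4π × (8.4 × 10⁶ m)³) = 3800 kg/m³
d_R = 2.44 × 8400 km × (3800/2600)^(1/3)
    = 23000 km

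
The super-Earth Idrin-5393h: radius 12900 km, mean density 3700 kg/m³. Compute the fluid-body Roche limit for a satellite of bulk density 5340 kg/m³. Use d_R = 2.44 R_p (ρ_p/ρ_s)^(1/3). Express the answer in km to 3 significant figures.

27900 km

d_R = 2.44 × 12900 km × (3700/5340)^(1/3)
    = 27900 km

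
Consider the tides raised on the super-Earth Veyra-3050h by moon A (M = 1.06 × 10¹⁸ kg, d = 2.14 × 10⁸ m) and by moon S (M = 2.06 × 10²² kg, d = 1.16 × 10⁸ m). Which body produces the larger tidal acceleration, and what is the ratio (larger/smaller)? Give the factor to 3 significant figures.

Compare M/d³ for the two perturbers:
Moon A: (1.06 × 10¹⁸) / (2.14 × 10⁸)³ = 1.082 × 10⁻⁷
Moon S: (2.06 × 10²²) / (1.16 × 10⁸)³ = 1.320 × 10⁻²
Ratio (larger/smaller) = 1.22 × 10⁵

Moon S, by a factor of ≈ 1.22 × 10⁵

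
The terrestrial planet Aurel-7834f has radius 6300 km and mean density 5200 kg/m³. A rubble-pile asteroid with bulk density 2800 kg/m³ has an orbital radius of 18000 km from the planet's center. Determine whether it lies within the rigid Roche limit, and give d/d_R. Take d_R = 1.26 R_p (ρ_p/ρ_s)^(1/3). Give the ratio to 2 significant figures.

outside; d/d_R ≈ 1.8

d_R = 1.26 × (6300 km) × (5200/2800)^(1/3) = 9757 km
d/d_R = (18000) / (9757) = 1.8
Since d/d_R > 1, the body is outside the Roche limit.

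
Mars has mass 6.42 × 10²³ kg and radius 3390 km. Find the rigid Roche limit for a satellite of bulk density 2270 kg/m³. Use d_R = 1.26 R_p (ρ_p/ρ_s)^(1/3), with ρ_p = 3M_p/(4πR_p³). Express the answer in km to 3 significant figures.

5130 km

ρ_p = 3M_p/(4πR_p³) = 3 × (6.42 × 10²³) / (4π × (3.39 × 10⁶ m)³) = 3930 kg/m³
d_R = 1.26 × 3390 km × (3930/2270)^(1/3)
    = 5130 km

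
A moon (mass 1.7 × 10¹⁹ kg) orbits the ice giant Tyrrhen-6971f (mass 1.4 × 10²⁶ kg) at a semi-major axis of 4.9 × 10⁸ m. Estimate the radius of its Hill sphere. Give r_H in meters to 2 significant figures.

1.7 × 10⁶ m

r_H ≈ a (m/3M)^(1/3)
    = (4.9 × 10⁸) × (1.7 × 10¹⁹ / (3 × 1.4 × 10²⁶))^(1/3)
    = 1.7 × 10⁶ m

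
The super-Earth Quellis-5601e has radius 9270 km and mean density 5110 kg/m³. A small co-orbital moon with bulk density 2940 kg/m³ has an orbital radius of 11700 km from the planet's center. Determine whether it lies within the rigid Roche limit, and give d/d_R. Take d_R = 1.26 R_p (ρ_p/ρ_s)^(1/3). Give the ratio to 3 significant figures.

inside; d/d_R ≈ 0.833

d_R = 1.26 × (9270 km) × (5110/2940)^(1/3) = 14040 km
d/d_R = (11700) / (14040) = 0.833
Since d/d_R < 1, the body is inside the Roche limit.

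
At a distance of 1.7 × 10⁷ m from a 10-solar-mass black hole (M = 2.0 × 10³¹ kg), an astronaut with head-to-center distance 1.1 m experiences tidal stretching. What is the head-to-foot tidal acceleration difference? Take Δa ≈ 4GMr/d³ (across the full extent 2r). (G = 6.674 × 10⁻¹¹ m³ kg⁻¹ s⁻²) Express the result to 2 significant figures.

1.2 m/s²

Δg = 4GMr/d³
   = 4 × (6.674 × 10⁻¹¹) × (2.0 × 10³¹) × (1.1) / (1.7 × 10⁷)³
   = 1.2 m/s²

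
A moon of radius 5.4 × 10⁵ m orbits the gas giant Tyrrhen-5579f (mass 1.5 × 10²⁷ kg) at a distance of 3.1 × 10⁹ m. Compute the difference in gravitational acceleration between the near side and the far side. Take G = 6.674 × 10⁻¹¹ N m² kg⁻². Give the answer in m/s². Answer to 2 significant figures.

7.3 × 10⁻⁶ m/s²

Near-to-far spans 2r, so the tidal difference is twice the near-to-center value: 4GMr/d³.
Δa = 4GMr/d³
   = 4 × (6.674 × 10⁻¹¹) × (1.5 × 10²⁷) × (5.4 × 10⁵) / (3.1 × 10⁹)³
   = 7.3 × 10⁻⁶ m/s²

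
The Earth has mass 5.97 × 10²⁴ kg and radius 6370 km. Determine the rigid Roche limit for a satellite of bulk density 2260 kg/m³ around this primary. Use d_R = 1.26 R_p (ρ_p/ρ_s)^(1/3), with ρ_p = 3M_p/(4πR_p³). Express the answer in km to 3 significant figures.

10800 km

ρ_p = 3M_p/(4πR_p³) = 3 × (5.97 × 10²⁴) / (4π × (6.37 × 10⁶ m)³) = 5510 kg/m³
d_R = 1.26 × 6370 km × (5510/2260)^(1/3)
    = 10800 km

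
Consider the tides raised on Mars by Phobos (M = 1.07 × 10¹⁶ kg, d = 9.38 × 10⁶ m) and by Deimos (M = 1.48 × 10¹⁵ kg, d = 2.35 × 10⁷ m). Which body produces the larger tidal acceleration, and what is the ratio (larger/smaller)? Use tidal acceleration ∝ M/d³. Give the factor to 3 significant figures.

Phobos, by a factor of ≈ 114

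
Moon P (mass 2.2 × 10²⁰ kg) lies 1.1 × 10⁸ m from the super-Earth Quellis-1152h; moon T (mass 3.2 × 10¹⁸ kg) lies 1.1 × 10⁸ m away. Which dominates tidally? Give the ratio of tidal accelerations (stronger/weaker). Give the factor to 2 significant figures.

Tidal acceleration ∝ M/d³, so compare M/d³ for each.
Moon P: (2.2 × 10²⁰) / (1.1 × 10⁸)³ = 1.653 × 10⁻⁴
Moon T: (3.2 × 10¹⁸) / (1.1 × 10⁸)³ = 2.404 × 10⁻⁶
Ratio (larger/smaller) = 69

Moon P, by a factor of ≈ 69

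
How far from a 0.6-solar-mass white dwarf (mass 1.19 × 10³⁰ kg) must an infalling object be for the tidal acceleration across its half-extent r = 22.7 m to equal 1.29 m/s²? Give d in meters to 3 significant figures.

2GMr/d³ = a_tidal  ⇒  d = (2GMr / a_tidal)^(1/3)
d = (2 × 6.674×10⁻¹¹ × (1.19 × 10³⁰) × (22.7) / (1.29))^(1/3)
  = 1.41 × 10⁷ m

1.41 × 10⁷ m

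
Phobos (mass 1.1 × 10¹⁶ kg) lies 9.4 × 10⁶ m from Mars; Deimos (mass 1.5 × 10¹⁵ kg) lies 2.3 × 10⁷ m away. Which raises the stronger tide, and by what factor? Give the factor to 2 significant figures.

Phobos, by a factor of ≈ 110

The tide-raising term goes as M/d³ (the gradient of a 1/d² field).
Phobos: (1.1 × 10¹⁶) / (9.4 × 10⁶)³ = 1.324 × 10⁻⁵
Deimos: (1.5 × 10¹⁵) / (2.3 × 10⁷)³ = 1.233 × 10⁻⁷
Ratio (larger/smaller) = 110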